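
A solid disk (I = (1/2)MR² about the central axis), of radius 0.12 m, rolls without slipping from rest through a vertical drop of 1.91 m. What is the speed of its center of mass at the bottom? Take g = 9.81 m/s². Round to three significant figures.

Here I = (1/2)MR², so the shape factor k = I/(MR²) = 0.5.
The rolling condition ω = v/R makes the rotational term ½I(v/R)² = ½kMv², so KE_total = ½(1+k)Mv² = (3/4)Mv².
Setting Mgh = (3/4)Mv² gives v = √(2gh/(1+k)) = √(2·9.81·1.91/1.5) ≈ 5.00 m/s.

v ≈ 5.00 m/s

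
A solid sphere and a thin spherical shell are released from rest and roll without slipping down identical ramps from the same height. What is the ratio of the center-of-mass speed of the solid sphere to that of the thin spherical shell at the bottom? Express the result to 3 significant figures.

Each satisfies Mgh = ½(1+k)Mv² with k = I/(MR²), so v ∝ 1/√(1+k).
For the solid sphere k = 0.4; for the thin spherical shell k = 2/3.
v₁/v₂ = √((1+k₂)/(1+k₁)) = √(1.667/1.4) ≈ 1.09.

v_ratio ≈ 1.09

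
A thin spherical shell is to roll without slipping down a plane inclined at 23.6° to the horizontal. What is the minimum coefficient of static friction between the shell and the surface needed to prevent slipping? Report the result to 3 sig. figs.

The moment of inertia is (2/3)MR², giving k ≡ I/(MR²) = 2/3.
Newton's second law down the slope: Mg sinθ − f = Ma. The torque equation fR = Iα (with α = a/R) gives f = kMa.
These give a = g sinθ/(1+k) and the required friction f = kMg sinθ/(1+k).
The normal force is N = Mg cosθ, so μ_min = f/N = k tanθ/(1+k).
μ_min = (2/3) × tan23.6° / 1.667 ≈ 0.175.

μ_min ≈ 0.175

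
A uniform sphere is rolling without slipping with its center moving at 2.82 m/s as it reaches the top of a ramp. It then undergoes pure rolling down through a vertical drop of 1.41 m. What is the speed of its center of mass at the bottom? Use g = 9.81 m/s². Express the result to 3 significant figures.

With I = (2/5)MR², the ratio k = I/(MR²) is 0.4.
Rolling without slipping gives ω = v/R, so the total kinetic energy is ½Mv² + ½Iω² = ½(1+k)Mv² = (7/10)Mv².
Conserving energy between top and bottom: (7/10)Mv² = (7/10)Mv₀² + Mgh, hence v² = v₀² + 2gh/(1+k).
v = √(2.82² + 2×9.81×1.41/1.4) = √27.71 ≈ 5.26 m/s.

v ≈ 5.26 m/s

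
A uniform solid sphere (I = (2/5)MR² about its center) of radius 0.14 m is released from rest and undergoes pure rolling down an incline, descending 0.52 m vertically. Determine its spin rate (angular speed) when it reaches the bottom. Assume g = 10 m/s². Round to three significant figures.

ω ≈ 19.5 rad/s

Here I = (2/5)MR², so the shape factor k = I/(MR²) = 0.4.
Rolling without slipping gives ω = v/R, so the total kinetic energy is ½Mv² + ½Iω² = ½(1+k)Mv² = (7/10)Mv².
Energy conservation Mgh = ½(1+k)Mv² gives v = √(2gh/(1+k)) = √(2 × 10 × 0.52 / 1.4) = 2.726 m/s.
The angular speed follows from ω = v/R = 2.726/0.14 ≈ 19.5 rad/s.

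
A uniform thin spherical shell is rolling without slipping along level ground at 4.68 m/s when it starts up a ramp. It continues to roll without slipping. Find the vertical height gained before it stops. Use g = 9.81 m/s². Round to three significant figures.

h ≈ 1.86 m

With I = (2/3)MR², the ratio k = I/(MR²) is 2/3.
Since it rolls without slipping, ω = v/R and KE = ½Mv² + ½Iω² = ½(1+k)Mv² = (5/6)Mv².
At the top the kinetic energy is zero, so (5/6)Mv₀² = Mgh.
Thus h = (1+k)v₀²/(2g) = 1.667 × 4.68² / (2 × 9.81) ≈ 1.86 m.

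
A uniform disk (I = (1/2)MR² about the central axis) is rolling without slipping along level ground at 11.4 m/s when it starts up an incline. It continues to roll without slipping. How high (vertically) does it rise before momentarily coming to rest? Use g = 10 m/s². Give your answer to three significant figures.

h ≈ 9.75 m

With I = (1/2)MR², the ratio k = I/(MR²) is 0.5.
The rolling condition ω = v/R makes the rotational term ½I(v/R)² = ½kMv², so KE_total = ½(1+k)Mv² = (3/4)Mv².
All of this converts to potential energy at the highest point: (3/4)Mv₀² = Mgh.
Thus h = (1+k)v₀²/(2g) = 1.5 × 11.4² / (2 × 10) ≈ 9.75 m.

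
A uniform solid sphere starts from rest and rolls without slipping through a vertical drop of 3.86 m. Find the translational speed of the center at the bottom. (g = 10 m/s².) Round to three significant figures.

v ≈ 7.43 m/s

With I = (2/5)MR², the ratio k = I/(MR²) is 0.4.
Pure rolling means v = ωR; then KE = ½Mv² + ½I(v/R)² = ½(1+k)Mv² = (7/10)Mv².
Setting Mgh = (7/10)Mv² gives v = √(2gh/(1+k)) = √(2·10·3.86/1.4) ≈ 7.43 m/s.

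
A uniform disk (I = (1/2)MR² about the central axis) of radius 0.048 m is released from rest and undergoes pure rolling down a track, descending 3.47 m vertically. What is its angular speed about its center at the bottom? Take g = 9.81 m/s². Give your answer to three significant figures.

Here I = (1/2)MR², so the shape factor k = I/(MR²) = 0.5.
Pure rolling means v = ωR; then KE = ½Mv² + ½I(v/R)² = ½(1+k)Mv² = (3/4)Mv².
Energy conservation Mgh = ½(1+k)Mv² gives v = √(2gh/(1+k)) = √(2 × 9.81 × 3.47 / 1.5) = 6.737 m/s.
The angular speed follows from ω = v/R = 6.737/0.048 ≈ 140 rad/s.

ω ≈ 140 rad/s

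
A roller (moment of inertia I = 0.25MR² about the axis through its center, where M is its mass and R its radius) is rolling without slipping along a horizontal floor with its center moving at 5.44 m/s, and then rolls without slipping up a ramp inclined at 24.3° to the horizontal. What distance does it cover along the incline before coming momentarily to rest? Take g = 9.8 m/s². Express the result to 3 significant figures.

d ≈ 4.59 m

The moment of inertia is 0.25MR², giving k ≡ I/(MR²) = 0.25.
The rolling condition ω = v/R makes the rotational term ½I(v/R)² = ½kMv², so KE_total = ½(1+k)Mv² = (5/8)Mv².
Setting this equal to Mgh gives the vertical rise h = (1+k)v₀²/(2g) = 1.25×5.44²/(2×9.8) = 1.887 m.
Along the incline, d = h/sinθ = 1.887/sin24.3° ≈ 4.59 m.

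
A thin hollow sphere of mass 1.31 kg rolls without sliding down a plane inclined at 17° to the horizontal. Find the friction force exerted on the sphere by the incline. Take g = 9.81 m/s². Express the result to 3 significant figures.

With I = (2/3)MR², the ratio k = I/(MR²) is 2/3.
Translational: Mg sinθ − f = Ma. Rotational about the CM: fR = Iα = kMRa, so f = kMa.
Combining, a = g sinθ/(1+k) and f = kMa = kMg sinθ/(1+k).
f = (2/3) × 1.31 × 9.81 × sin17° / 1.667 ≈ 1.50 N.

f ≈ 1.50 N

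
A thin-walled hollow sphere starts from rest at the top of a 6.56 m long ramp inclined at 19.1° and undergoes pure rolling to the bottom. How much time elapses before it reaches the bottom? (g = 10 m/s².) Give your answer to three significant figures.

t ≈ 2.59 s

For this body I = (2/3)MR², i.e. k = I/(MR²) = 2/3.
Along the incline Mg sinθ − f = Ma, and torque about the center fR = Iα = kMR²(a/R) gives f = kMa.
Hence a = g sinθ/(1+k) = 10×sin19.1°/1.667 = 1.963 m/s².
With constant a from rest, t = √(2L/a) = √(2·6.56/1.963) ≈ 2.59 s.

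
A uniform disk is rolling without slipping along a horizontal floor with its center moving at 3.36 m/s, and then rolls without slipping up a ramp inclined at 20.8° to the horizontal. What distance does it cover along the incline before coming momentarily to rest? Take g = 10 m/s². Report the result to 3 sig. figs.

d ≈ 2.38 m

For this body I = (1/2)MR², i.e. k = I/(MR²) = 0.5.
The rolling condition ω = v/R makes the rotational term ½I(v/R)² = ½kMv², so KE_total = ½(1+k)Mv² = (3/4)Mv².
Setting this equal to Mgh gives the vertical rise h = (1+k)v₀²/(2g) = 1.5×3.36²/(2×10) = 0.8467 m.
Along the incline, d = h/sinθ = 0.8467/sin20.8° ≈ 2.38 m.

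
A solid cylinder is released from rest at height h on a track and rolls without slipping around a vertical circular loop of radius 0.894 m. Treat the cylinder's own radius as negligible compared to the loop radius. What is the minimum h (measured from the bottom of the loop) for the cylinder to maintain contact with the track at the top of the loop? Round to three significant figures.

h_min ≈ 2.46 m

With I = (1/2)MR², the ratio k = I/(MR²) is 0.5.
At the top, contact is just lost when gravity alone supplies the centripetal force: Mg = Mv_top²/r, i.e. v_top² = gr.
With ω = v/R, the kinetic energy at speed v is ½(1+k)Mv² = (3/4)Mv².
Energy conservation from release (height h) to the top (height 2r): Mgh = Mg(2r) + (3/4)M·gr.
Thus h_min = 2r + (1+k)r/2 = r(2 + 1.5/2) = 0.894 × 2.75 ≈ 2.46 m.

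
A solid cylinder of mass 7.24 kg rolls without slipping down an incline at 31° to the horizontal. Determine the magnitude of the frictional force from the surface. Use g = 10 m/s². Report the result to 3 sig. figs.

f ≈ 12.4 N

With I = (1/2)MR², the ratio k = I/(MR²) is 0.5.
Translational: Mg sinθ − f = Ma. Rotational about the CM: fR = Iα = kMRa, so f = kMa.
Combining, a = g sinθ/(1+k) and f = kMa = kMg sinθ/(1+k).
f = 0.5 × 7.24 × 10 × sin31° / 1.5 ≈ 12.4 N.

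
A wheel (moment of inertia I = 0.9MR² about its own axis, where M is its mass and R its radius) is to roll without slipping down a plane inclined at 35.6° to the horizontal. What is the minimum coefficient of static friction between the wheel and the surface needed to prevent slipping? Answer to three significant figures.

For this body I = 0.9MR², i.e. k = I/(MR²) = 0.9.
Along the incline Mg sinθ − f = Ma, and torque about the center fR = Iα = kMR²(a/R) gives f = kMa.
These give a = g sinθ/(1+k) and the required friction f = kMg sinθ/(1+k).
With N = Mg cosθ, the no-slip condition f ≤ μN gives μ_min = f/N = k tanθ/(1+k).
μ_min = 0.9 × tan35.6° / 1.9 ≈ 0.339.

μ_min ≈ 0.339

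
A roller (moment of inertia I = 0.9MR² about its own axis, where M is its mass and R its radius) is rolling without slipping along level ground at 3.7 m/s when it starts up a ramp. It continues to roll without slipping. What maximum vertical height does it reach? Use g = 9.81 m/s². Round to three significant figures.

For this body I = 0.9MR², i.e. k = I/(MR²) = 0.9.
The rolling condition ω = v/R makes the rotational term ½I(v/R)² = ½kMv², so KE_total = ½(1+k)Mv² = (19/20)Mv².
At the top the kinetic energy is zero, so (19/20)Mv₀² = Mgh.
Thus h = (1+k)v₀²/(2g) = 1.9 × 3.7² / (2 × 9.81) ≈ 1.33 m.

h ≈ 1.33 m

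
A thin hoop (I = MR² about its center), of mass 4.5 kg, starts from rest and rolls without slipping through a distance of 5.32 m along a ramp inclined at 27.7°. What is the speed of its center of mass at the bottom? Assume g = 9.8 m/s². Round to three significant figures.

With I = MR², the ratio k = I/(MR²) is 1.
The rolling condition ω = v/R makes the rotational term ½I(v/R)² = ½kMv², so KE_total = ½(1+k)Mv² = Mv².
The vertical drop is h = L sinθ = 5.32 × sin27.7° = 2.473 m.
Energy conservation: Mgh = Mv², so v = √(2gh/(1+k)) = √(2 × 9.8 × 2.473 / 2) ≈ 4.92 m/s.

v ≈ 4.92 m/s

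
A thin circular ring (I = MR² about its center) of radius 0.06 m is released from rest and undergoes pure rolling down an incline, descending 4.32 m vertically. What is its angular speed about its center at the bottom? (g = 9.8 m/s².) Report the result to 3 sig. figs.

Here I = MR², so the shape factor k = I/(MR²) = 1.
The rolling condition ω = v/R makes the rotational term ½I(v/R)² = ½kMv², so KE_total = ½(1+k)Mv² = Mv².
Energy conservation Mgh = ½(1+k)Mv² gives v = √(2gh/(1+k)) = √(2 × 9.8 × 4.32 / 2) = 6.507 m/s.
Then ω = v/R = 6.507 / 0.06 ≈ 108 rad/s.

ω ≈ 108 rad/s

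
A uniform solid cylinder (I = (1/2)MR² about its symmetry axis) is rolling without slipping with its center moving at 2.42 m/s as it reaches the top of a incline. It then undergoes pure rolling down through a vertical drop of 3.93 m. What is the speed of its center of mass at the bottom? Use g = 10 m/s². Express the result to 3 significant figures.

Here I = (1/2)MR², so the shape factor k = I/(MR²) = 0.5.
The rolling condition ω = v/R makes the rotational term ½I(v/R)² = ½kMv², so KE_total = ½(1+k)Mv² = (3/4)Mv².
Energy conservation: (3/4)Mv₀² + Mgh = (3/4)Mv², so v² = v₀² + 2gh/(1+k).
v = √(2.42² + 2×10×3.93/1.5) = √58.26 ≈ 7.63 m/s.

v ≈ 7.63 m/s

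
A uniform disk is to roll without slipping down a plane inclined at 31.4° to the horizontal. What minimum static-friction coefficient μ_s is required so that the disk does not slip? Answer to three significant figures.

With I = (1/2)MR², the ratio k = I/(MR²) is 0.5.
Translational: Mg sinθ − f = Ma. Rotational about the CM: fR = Iα = kMRa, so f = kMa.
These give a = g sinθ/(1+k) and the required friction f = kMg sinθ/(1+k).
The normal force is N = Mg cosθ, so μ_min = f/N = k tanθ/(1+k).
μ_min = 0.5 × tan31.4° / 1.5 ≈ 0.203.

μ_min ≈ 0.203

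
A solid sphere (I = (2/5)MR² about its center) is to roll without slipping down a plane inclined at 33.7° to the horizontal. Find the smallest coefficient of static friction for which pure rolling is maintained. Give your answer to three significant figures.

Here I = (2/5)MR², so the shape factor k = I/(MR²) = 0.4.
Newton's second law down the slope: Mg sinθ − f = Ma. The torque equation fR = Iα (with α = a/R) gives f = kMa.
These give a = g sinθ/(1+k) and the required friction f = kMg sinθ/(1+k).
With N = Mg cosθ, the no-slip condition f ≤ μN gives μ_min = f/N = k tanθ/(1+k).
μ_min = 0.4 × tan33.7° / 1.4 ≈ 0.191.

μ_min ≈ 0.191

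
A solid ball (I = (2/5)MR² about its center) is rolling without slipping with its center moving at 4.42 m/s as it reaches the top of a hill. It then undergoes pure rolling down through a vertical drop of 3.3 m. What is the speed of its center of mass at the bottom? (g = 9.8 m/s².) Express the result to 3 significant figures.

For this body I = (2/5)MR², i.e. k = I/(MR²) = 0.4.
Pure rolling means v = ωR; then KE = ½Mv² + ½I(v/R)² = ½(1+k)Mv² = (7/10)Mv².
Conserving energy between top and bottom: (7/10)Mv² = (7/10)Mv₀² + Mgh, hence v² = v₀² + 2gh/(1+k).
v = √(4.42² + 2×9.8×3.3/1.4) = √65.74 ≈ 8.11 m/s.

v ≈ 8.11 m/s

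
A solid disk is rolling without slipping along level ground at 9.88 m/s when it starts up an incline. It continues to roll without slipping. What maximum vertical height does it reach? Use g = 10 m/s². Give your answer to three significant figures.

h ≈ 7.32 m

Here I = (1/2)MR², so the shape factor k = I/(MR²) = 0.5.
The rolling condition ω = v/R makes the rotational term ½I(v/R)² = ½kMv², so KE_total = ½(1+k)Mv² = (3/4)Mv².
All of this converts to potential energy at the highest point: (3/4)Mv₀² = Mgh.
Thus h = (1+k)v₀²/(2g) = 1.5 × 9.88² / (2 × 10) ≈ 7.32 m.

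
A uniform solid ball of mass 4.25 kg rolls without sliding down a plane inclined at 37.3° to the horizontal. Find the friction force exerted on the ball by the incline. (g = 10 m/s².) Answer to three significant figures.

f ≈ 7.36 N

With I = (2/5)MR², the ratio k = I/(MR²) is 0.4.
Newton's second law down the slope: Mg sinθ − f = Ma. The torque equation fR = Iα (with α = a/R) gives f = kMa.
Combining, a = g sinθ/(1+k) and f = kMa = kMg sinθ/(1+k).
f = 0.4 × 4.25 × 10 × sin37.3° / 1.4 ≈ 7.36 N.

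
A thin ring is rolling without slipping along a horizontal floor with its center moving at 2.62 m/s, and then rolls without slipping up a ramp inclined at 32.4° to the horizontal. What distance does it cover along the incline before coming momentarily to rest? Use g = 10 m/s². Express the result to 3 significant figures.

With I = MR², the ratio k = I/(MR²) is 1.
Since it rolls without slipping, ω = v/R and KE = ½Mv² + ½Iω² = ½(1+k)Mv² = Mv².
Setting this equal to Mgh gives the vertical rise h = (1+k)v₀²/(2g) = 2×2.62²/(2×10) = 0.6864 m.
Along the incline, d = h/sinθ = 0.6864/sin32.4° ≈ 1.28 m.

d ≈ 1.28 m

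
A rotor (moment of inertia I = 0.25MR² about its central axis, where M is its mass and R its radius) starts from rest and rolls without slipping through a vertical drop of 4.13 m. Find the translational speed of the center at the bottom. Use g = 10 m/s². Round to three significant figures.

v ≈ 8.13 m/s

For this body I = 0.25MR², i.e. k = I/(MR²) = 0.25.
Since it rolls without slipping, ω = v/R and KE = ½Mv² + ½Iω² = ½(1+k)Mv² = (5/8)Mv².
Setting Mgh = (5/8)Mv² gives v = √(2gh/(1+k)) = √(2·10·4.13/1.25) ≈ 8.13 m/s.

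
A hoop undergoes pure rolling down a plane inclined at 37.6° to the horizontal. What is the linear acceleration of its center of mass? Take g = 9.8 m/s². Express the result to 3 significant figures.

a ≈ 2.99 m/s²

The moment of inertia is MR², giving k ≡ I/(MR²) = 1.
Newton's second law down the slope: Mg sinθ − f = Ma. The torque equation fR = Iα (with α = a/R) gives f = kMa.
Eliminating f: Mg sinθ = (1+k)Ma, so a = g sinθ/(1+k) = 9.8 × sin37.6° / 2 ≈ 2.99 m/s².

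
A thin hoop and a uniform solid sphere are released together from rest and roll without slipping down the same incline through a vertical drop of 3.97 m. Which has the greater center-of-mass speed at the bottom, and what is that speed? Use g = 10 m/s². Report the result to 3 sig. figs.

the uniform solid sphere, at v ≈ 7.53 m/s

For rolling without slipping, Mgh = ½(1+k)Mv² where k = I/(MR²), so v = √(2gh/(1+k)).
Thin hoop: k = 1, giving v = √(2×10×3.97/2) = 6.301 m/s.
Uniform solid sphere: k = 0.4, giving v = √(2×10×3.97/1.4) = 7.531 m/s.
The smaller k wins: the uniform solid sphere, at ≈ 7.53 m/s.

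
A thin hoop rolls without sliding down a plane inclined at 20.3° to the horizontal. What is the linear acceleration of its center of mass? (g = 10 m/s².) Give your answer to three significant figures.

With I = MR², the ratio k = I/(MR²) is 1.
Along the incline Mg sinθ − f = Ma, and torque about the center fR = Iα = kMR²(a/R) gives f = kMa.
Eliminating f: Mg sinθ = (1+k)Ma, so a = g sinθ/(1+k) = 10 × sin20.3° / 2 ≈ 1.73 m/s².

a ≈ 1.73 m/s²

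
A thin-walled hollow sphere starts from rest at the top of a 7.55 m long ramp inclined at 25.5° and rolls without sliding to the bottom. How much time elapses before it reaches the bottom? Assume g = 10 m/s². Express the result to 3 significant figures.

For this body I = (2/3)MR², i.e. k = I/(MR²) = 2/3.
Newton's second law down the slope: Mg sinθ − f = Ma. The torque equation fR = Iα (with α = a/R) gives f = kMa.
Hence a = g sinθ/(1+k) = 10×sin25.5°/1.667 = 2.583 m/s².
With constant a from rest, t = √(2L/a) = √(2·7.55/2.583) ≈ 2.42 s.

t ≈ 2.42 s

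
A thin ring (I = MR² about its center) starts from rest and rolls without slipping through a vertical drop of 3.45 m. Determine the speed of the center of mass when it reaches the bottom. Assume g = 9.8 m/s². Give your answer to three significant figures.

With I = MR², the ratio k = I/(MR²) is 1.
Since it rolls without slipping, ω = v/R and KE = ½Mv² + ½Iω² = ½(1+k)Mv² = Mv².
Setting Mgh = Mv² gives v = √(2gh/(1+k)) = √(2·9.8·3.45/2) ≈ 5.81 m/s.

v ≈ 5.81 m/s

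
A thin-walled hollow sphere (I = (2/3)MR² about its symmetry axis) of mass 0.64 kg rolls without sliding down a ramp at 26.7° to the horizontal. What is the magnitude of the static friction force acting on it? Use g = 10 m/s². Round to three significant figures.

Here I = (2/3)MR², so the shape factor k = I/(MR²) = 2/3.
Along the incline Mg sinθ − f = Ma, and torque about the center fR = Iα = kMR²(a/R) gives f = kMa.
Combining, a = g sinθ/(1+k) and f = kMa = kMg sinθ/(1+k).
f = (2/3) × 0.64 × 10 × sin26.7° / 1.667 ≈ 1.15 N.

f ≈ 1.15 N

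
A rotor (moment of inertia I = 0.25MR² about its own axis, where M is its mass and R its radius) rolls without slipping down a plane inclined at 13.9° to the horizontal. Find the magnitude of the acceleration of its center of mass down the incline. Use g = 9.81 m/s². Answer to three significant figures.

a ≈ 1.89 m/s²

Here I = 0.25MR², so the shape factor k = I/(MR²) = 0.25.
Newton's second law down the slope: Mg sinθ − f = Ma. The torque equation fR = Iα (with α = a/R) gives f = kMa.
Eliminating f: Mg sinθ = (1+k)Ma, so a = g sinθ/(1+k) = 9.81 × sin13.9° / 1.25 ≈ 1.89 m/s².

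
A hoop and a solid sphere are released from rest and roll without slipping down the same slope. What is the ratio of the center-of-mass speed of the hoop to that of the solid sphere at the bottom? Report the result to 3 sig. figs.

v_ratio ≈ 0.837

Each satisfies Mgh = ½(1+k)Mv² with k = I/(MR²), so v ∝ 1/√(1+k).
For the hoop k = 1; for the solid sphere k = 0.4.
v₁/v₂ = √((1+k₂)/(1+k₁)) = √(1.4/2) ≈ 0.837.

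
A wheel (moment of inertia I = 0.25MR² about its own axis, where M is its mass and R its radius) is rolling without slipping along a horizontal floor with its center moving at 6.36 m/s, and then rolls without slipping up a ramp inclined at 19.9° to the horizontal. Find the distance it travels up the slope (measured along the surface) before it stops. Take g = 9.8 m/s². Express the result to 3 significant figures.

The moment of inertia is 0.25MR², giving k ≡ I/(MR²) = 0.25.
Since it rolls without slipping, ω = v/R and KE = ½Mv² + ½Iω² = ½(1+k)Mv² = (5/8)Mv².
Setting this equal to Mgh gives the vertical rise h = (1+k)v₀²/(2g) = 1.25×6.36²/(2×9.8) = 2.58 m.
The distance along the slope is d = h/sinθ = 2.58/sin19.9° ≈ 7.58 m.

d ≈ 7.58 m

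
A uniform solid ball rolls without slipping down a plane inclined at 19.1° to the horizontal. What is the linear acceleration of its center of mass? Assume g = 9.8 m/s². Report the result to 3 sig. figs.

a ≈ 2.29 m/s²

Here I = (2/5)MR², so the shape factor k = I/(MR²) = 0.4.
Along the incline Mg sinθ − f = Ma, and torque about the center fR = Iα = kMR²(a/R) gives f = kMa.
Eliminating f: Mg sinθ = (1+k)Ma, so a = g sinθ/(1+k) = 9.8 × sin19.1° / 1.4 ≈ 2.29 m/s².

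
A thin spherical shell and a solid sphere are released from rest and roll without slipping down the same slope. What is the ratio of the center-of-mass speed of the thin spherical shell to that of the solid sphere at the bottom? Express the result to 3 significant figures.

v_ratio ≈ 0.917

Each satisfies Mgh = ½(1+k)Mv² with k = I/(MR²), so v ∝ 1/√(1+k).
For the thin spherical shell k = 2/3; for the solid sphere k = 0.4.
v₁/v₂ = √((1+k₂)/(1+k₁)) = √(1.4/1.667) ≈ 0.917.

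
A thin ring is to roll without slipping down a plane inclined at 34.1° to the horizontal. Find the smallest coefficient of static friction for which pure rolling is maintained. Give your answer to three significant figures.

The moment of inertia is MR², giving k ≡ I/(MR²) = 1.
Translational: Mg sinθ − f = Ma. Rotational about the CM: fR = Iα = kMRa, so f = kMa.
These give a = g sinθ/(1+k) and the required friction f = kMg sinθ/(1+k).
With N = Mg cosθ, the no-slip condition f ≤ μN gives μ_min = f/N = k tanθ/(1+k).
μ_min = 1 × tan34.1° / 2 ≈ 0.339.

μ_min ≈ 0.339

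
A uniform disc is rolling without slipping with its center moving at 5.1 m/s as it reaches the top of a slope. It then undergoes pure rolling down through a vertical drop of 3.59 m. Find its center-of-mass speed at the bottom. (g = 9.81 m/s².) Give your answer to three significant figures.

For this body I = (1/2)MR², i.e. k = I/(MR²) = 0.5.
Rolling without slipping gives ω = v/R, so the total kinetic energy is ½Mv² + ½Iω² = ½(1+k)Mv² = (3/4)Mv².
Energy conservation: (3/4)Mv₀² + Mgh = (3/4)Mv², so v² = v₀² + 2gh/(1+k).
v = √(5.1² + 2×9.81×3.59/1.5) = √72.97 ≈ 8.54 m/s.

v ≈ 8.54 m/s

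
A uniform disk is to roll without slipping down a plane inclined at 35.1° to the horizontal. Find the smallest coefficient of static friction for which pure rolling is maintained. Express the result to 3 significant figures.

With I = (1/2)MR², the ratio k = I/(MR²) is 0.5.
Translational: Mg sinθ − f = Ma. Rotational about the CM: fR = Iα = kMRa, so f = kMa.
These give a = g sinθ/(1+k) and the required friction f = kMg sinθ/(1+k).
The normal force is N = Mg cosθ, so μ_min = f/N = k tanθ/(1+k).
μ_min = 0.5 × tan35.1° / 1.5 ≈ 0.234.

μ_min ≈ 0.234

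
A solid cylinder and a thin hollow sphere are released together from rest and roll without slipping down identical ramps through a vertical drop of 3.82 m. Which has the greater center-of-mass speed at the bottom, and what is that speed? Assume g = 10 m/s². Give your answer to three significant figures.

the solid cylinder, at v ≈ 7.14 m/s

For rolling without slipping, Mgh = ½(1+k)Mv² where k = I/(MR²), so v = √(2gh/(1+k)).
Solid cylinder: k = 0.5, giving v = √(2×10×3.82/1.5) = 7.137 m/s.
Thin hollow sphere: k = 2/3, giving v = √(2×10×3.82/1.667) = 6.771 m/s.
The smaller k wins: the solid cylinder, at ≈ 7.14 m/s.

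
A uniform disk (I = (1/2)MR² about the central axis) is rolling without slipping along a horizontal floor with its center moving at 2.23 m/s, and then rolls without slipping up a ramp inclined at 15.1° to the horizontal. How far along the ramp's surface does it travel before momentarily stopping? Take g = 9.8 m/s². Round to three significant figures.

The moment of inertia is (1/2)MR², giving k ≡ I/(MR²) = 0.5.
Rolling without slipping gives ω = v/R, so the total kinetic energy is ½Mv² + ½Iω² = ½(1+k)Mv² = (3/4)Mv².
Setting this equal to Mgh gives the vertical rise h = (1+k)v₀²/(2g) = 1.5×2.23²/(2×9.8) = 0.3806 m.
Along the incline, d = h/sinθ = 0.3806/sin15.1° ≈ 1.46 m.

d ≈ 1.46 m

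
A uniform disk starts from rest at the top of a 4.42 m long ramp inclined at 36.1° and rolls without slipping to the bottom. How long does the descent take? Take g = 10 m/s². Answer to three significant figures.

t ≈ 1.50 s

The moment of inertia is (1/2)MR², giving k ≡ I/(MR²) = 0.5.
Translational: Mg sinθ − f = Ma. Rotational about the CM: fR = Iα = kMRa, so f = kMa.
Hence a = g sinθ/(1+k) = 10×sin36.1°/1.5 = 3.928 m/s².
Starting from rest, L = ½at², so t = √(2L/a) = √(2×4.42/3.928) ≈ 1.50 s.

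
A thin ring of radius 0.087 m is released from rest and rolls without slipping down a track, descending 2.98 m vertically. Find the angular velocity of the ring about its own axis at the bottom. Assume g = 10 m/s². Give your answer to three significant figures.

ω ≈ 62.7 rad/s

For this body I = MR², i.e. k = I/(MR²) = 1.
The rolling condition ω = v/R makes the rotational term ½I(v/R)² = ½kMv², so KE_total = ½(1+k)Mv² = Mv².
Energy conservation Mgh = ½(1+k)Mv² gives v = √(2gh/(1+k)) = √(2 × 10 × 2.98 / 2) = 5.459 m/s.
The angular speed follows from ω = v/R = 5.459/0.087 ≈ 62.7 rad/s.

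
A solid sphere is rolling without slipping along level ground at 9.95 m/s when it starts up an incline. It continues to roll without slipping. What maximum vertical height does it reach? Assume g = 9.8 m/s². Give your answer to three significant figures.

h ≈ 7.07 m

The moment of inertia is (2/5)MR², giving k ≡ I/(MR²) = 0.4.
The rolling condition ω = v/R makes the rotational term ½I(v/R)² = ½kMv², so KE_total = ½(1+k)Mv² = (7/10)Mv².
All of this converts to potential energy at the highest point: (7/10)Mv₀² = Mgh.
Thus h = (1+k)v₀²/(2g) = 1.4 × 9.95² / (2 × 9.8) ≈ 7.07 m.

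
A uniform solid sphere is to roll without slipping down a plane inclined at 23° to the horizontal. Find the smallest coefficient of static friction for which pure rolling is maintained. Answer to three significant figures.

μ_min ≈ 0.121

For this body I = (2/5)MR², i.e. k = I/(MR²) = 0.4.
Newton's second law down the slope: Mg sinθ − f = Ma. The torque equation fR = Iα (with α = a/R) gives f = kMa.
These give a = g sinθ/(1+k) and the required friction f = kMg sinθ/(1+k).
With N = Mg cosθ, the no-slip condition f ≤ μN gives μ_min = f/N = k tanθ/(1+k).
μ_min = 0.4 × tan23° / 1.4 ≈ 0.121.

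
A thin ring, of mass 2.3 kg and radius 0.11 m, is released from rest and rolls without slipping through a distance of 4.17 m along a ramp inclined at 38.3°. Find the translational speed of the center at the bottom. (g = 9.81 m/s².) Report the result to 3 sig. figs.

v ≈ 5.04 m/s

The moment of inertia is MR², giving k ≡ I/(MR²) = 1.
The rolling condition ω = v/R makes the rotational term ½I(v/R)² = ½kMv², so KE_total = ½(1+k)Mv² = Mv².
The vertical drop is h = L sinθ = 4.17 × sin38.3° = 2.584 m.
Setting Mgh = Mv² gives v = √(2gh/(1+k)) = √(2·9.81·2.584/2) ≈ 5.04 m/s.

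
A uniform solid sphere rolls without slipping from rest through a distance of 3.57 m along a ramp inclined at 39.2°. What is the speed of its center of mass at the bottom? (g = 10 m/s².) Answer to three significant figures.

Here I = (2/5)MR², so the shape factor k = I/(MR²) = 0.4.
Rolling without slipping gives ω = v/R, so the total kinetic energy is ½Mv² + ½Iω² = ½(1+k)Mv² = (7/10)Mv².
The vertical drop is h = L sinθ = 3.57 × sin39.2° = 2.256 m.
Energy conservation: Mgh = (7/10)Mv², so v = √(2gh/(1+k)) = √(2 × 10 × 2.256 / 1.4) ≈ 5.68 m/s.

v ≈ 5.68 m/s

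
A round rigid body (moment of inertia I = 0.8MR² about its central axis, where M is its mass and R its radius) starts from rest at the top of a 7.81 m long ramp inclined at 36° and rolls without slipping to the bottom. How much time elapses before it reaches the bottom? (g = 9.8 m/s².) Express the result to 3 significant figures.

Here I = 0.8MR², so the shape factor k = I/(MR²) = 0.8.
Along the incline Mg sinθ − f = Ma, and torque about the center fR = Iα = kMR²(a/R) gives f = kMa.
Hence a = g sinθ/(1+k) = 9.8×sin36°/1.8 = 3.2 m/s².
Starting from rest, L = ½at², so t = √(2L/a) = √(2×7.81/3.2) ≈ 2.21 s.

t ≈ 2.21 s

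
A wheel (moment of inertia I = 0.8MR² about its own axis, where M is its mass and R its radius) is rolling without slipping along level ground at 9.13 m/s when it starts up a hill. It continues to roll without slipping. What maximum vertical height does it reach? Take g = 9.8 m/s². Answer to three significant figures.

h ≈ 7.66 m

With I = 0.8MR², the ratio k = I/(MR²) is 0.8.
Since it rolls without slipping, ω = v/R and KE = ½Mv² + ½Iω² = ½(1+k)Mv² = (9/10)Mv².
All of this converts to potential energy at the highest point: (9/10)Mv₀² = Mgh.
Thus h = (1+k)v₀²/(2g) = 1.8 × 9.13² / (2 × 9.8) ≈ 7.66 m.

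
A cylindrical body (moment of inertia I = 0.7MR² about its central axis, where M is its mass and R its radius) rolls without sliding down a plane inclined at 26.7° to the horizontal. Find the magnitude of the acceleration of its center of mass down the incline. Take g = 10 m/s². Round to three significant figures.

a ≈ 2.64 m/s²

For this body I = 0.7MR², i.e. k = I/(MR²) = 0.7.
Newton's second law down the slope: Mg sinθ − f = Ma. The torque equation fR = Iα (with α = a/R) gives f = kMa.
Eliminating f: Mg sinθ = (1+k)Ma, so a = g sinθ/(1+k) = 10 × sin26.7° / 1.7 ≈ 2.64 m/s².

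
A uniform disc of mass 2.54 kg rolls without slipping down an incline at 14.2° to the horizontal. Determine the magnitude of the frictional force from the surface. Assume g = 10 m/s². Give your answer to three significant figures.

For this body I = (1/2)MR², i.e. k = I/(MR²) = 0.5.
Newton's second law down the slope: Mg sinθ − f = Ma. The torque equation fR = Iα (with α = a/R) gives f = kMa.
Combining, a = g sinθ/(1+k) and f = kMa = kMg sinθ/(1+k).
f = 0.5 × 2.54 × 10 × sin14.2° / 1.5 ≈ 2.08 N.

f ≈ 2.08 N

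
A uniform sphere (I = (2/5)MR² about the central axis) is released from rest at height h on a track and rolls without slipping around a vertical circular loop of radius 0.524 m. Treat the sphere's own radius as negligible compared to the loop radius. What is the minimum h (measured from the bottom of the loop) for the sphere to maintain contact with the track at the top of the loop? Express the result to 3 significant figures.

For this body I = (2/5)MR², i.e. k = I/(MR²) = 0.4.
At the top of the loop, the minimum-contact condition is Mg = Mv_top²/r, so v_top² = gr.
With ω = v/R, the kinetic energy at speed v is ½(1+k)Mv² = (7/10)Mv².
Energy conservation from release (height h) to the top (height 2r): Mgh = Mg(2r) + (7/10)M·gr.
Thus h_min = 2r + (1+k)r/2 = r(2 + 1.4/2) = 0.524 × 2.7 ≈ 1.41 m.

h_min ≈ 1.41 m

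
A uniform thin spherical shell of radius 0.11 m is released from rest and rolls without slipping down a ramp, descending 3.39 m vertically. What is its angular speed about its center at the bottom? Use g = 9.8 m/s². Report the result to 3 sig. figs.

The moment of inertia is (2/3)MR², giving k ≡ I/(MR²) = 2/3.
The rolling condition ω = v/R makes the rotational term ½I(v/R)² = ½kMv², so KE_total = ½(1+k)Mv² = (5/6)Mv².
Energy conservation Mgh = ½(1+k)Mv² gives v = √(2gh/(1+k)) = √(2 × 9.8 × 3.39 / 1.667) = 6.314 m/s.
Then ω = v/R = 6.314 / 0.11 ≈ 57.4 rad/s.

ω ≈ 57.4 rad/s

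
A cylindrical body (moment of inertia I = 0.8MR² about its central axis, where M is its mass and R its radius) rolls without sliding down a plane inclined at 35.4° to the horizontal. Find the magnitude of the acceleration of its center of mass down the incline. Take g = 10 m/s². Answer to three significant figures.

For this body I = 0.8MR², i.e. k = I/(MR²) = 0.8.
Translational: Mg sinθ − f = Ma. Rotational about the CM: fR = Iα = kMRa, so f = kMa.
Eliminating f: Mg sinθ = (1+k)Ma, so a = g sinθ/(1+k) = 10 × sin35.4° / 1.8 ≈ 3.22 m/s².

a ≈ 3.22 m/s²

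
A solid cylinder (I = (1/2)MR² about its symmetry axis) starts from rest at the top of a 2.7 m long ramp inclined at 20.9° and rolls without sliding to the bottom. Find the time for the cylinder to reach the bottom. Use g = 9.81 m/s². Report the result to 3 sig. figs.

t ≈ 1.52 s

Here I = (1/2)MR², so the shape factor k = I/(MR²) = 0.5.
Translational: Mg sinθ − f = Ma. Rotational about the CM: fR = Iα = kMRa, so f = kMa.
Hence a = g sinθ/(1+k) = 9.81×sin20.9°/1.5 = 2.333 m/s².
With constant a from rest, t = √(2L/a) = √(2·2.7/2.333) ≈ 1.52 s.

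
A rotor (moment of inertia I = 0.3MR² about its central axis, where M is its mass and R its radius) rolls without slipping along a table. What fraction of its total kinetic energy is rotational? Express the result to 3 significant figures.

fraction ≈ 0.231

With I = 0.3MR², the ratio k = I/(MR²) is 0.3.
Since ω = v/R, the translational part is ½Mv² and the rotational part is ½I(v/R)² = ½kMv²; the total is ½(1+k)Mv².
The rotational fraction is therefore k/(1+k) = 0.3/1.3 ≈ 0.231.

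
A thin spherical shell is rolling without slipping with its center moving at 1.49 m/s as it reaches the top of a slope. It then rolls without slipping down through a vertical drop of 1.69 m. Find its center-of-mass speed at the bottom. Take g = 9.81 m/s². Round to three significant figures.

With I = (2/3)MR², the ratio k = I/(MR²) is 2/3.
Rolling without slipping gives ω = v/R, so the total kinetic energy is ½Mv² + ½Iω² = ½(1+k)Mv² = (5/6)Mv².
Energy conservation: (5/6)Mv₀² + Mgh = (5/6)Mv², so v² = v₀² + 2gh/(1+k).
v = √(1.49² + 2×9.81×1.69/1.667) = √22.11 ≈ 4.70 m/s.

v ≈ 4.70 m/s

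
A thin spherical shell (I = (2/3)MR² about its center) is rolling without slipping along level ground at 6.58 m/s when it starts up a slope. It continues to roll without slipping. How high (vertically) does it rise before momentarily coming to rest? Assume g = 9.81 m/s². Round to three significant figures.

With I = (2/3)MR², the ratio k = I/(MR²) is 2/3.
The rolling condition ω = v/R makes the rotational term ½I(v/R)² = ½kMv², so KE_total = ½(1+k)Mv² = (5/6)Mv².
All of this converts to potential energy at the highest point: (5/6)Mv₀² = Mgh.
Thus h = (1+k)v₀²/(2g) = 1.667 × 6.58² / (2 × 9.81) ≈ 3.68 m.

h ≈ 3.68 m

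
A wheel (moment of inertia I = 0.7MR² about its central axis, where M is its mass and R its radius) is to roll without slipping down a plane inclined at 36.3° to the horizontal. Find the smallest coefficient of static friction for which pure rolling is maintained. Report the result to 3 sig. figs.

Here I = 0.7MR², so the shape factor k = I/(MR²) = 0.7.
Newton's second law down the slope: Mg sinθ − f = Ma. The torque equation fR = Iα (with α = a/R) gives f = kMa.
These give a = g sinθ/(1+k) and the required friction f = kMg sinθ/(1+k).
The normal force is N = Mg cosθ, so μ_min = f/N = k tanθ/(1+k).
μ_min = 0.7 × tan36.3° / 1.7 ≈ 0.302.

μ_min ≈ 0.302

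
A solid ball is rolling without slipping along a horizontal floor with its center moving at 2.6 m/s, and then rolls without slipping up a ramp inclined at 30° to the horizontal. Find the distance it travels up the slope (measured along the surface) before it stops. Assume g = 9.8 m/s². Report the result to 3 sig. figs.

d ≈ 0.966 m

For this body I = (2/5)MR², i.e. k = I/(MR²) = 0.4.
Since it rolls without slipping, ω = v/R and KE = ½Mv² + ½Iω² = ½(1+k)Mv² = (7/10)Mv².
Setting this equal to Mgh gives the vertical rise h = (1+k)v₀²/(2g) = 1.4×2.6²/(2×9.8) = 0.4829 m.
The distance along the slope is d = h/sinθ = 0.4829/sin30° ≈ 0.966 m.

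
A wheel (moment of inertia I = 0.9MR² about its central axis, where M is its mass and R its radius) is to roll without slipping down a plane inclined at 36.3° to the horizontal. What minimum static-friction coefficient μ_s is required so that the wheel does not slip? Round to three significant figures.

μ_min ≈ 0.348

With I = 0.9MR², the ratio k = I/(MR²) is 0.9.
Newton's second law down the slope: Mg sinθ − f = Ma. The torque equation fR = Iα (with α = a/R) gives f = kMa.
These give a = g sinθ/(1+k) and the required friction f = kMg sinθ/(1+k).
The normal force is N = Mg cosθ, so μ_min = f/N = k tanθ/(1+k).
μ_min = 0.9 × tan36.3° / 1.9 ≈ 0.348.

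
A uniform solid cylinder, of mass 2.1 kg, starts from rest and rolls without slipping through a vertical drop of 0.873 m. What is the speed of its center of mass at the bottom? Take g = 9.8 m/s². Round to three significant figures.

v ≈ 3.38 m/s

Here I = (1/2)MR², so the shape factor k = I/(MR²) = 0.5.
Pure rolling means v = ωR; then KE = ½Mv² + ½I(v/R)² = ½(1+k)Mv² = (3/4)Mv².
Setting Mgh = (3/4)Mv² gives v = √(2gh/(1+k)) = √(2·9.8·0.873/1.5) ≈ 3.38 m/s.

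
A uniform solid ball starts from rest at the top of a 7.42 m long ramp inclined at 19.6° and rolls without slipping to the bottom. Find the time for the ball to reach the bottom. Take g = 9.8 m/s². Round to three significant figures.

t ≈ 2.51 s

With I = (2/5)MR², the ratio k = I/(MR²) is 0.4.
Translational: Mg sinθ − f = Ma. Rotational about the CM: fR = Iα = kMRa, so f = kMa.
Hence a = g sinθ/(1+k) = 9.8×sin19.6°/1.4 = 2.348 m/s².
With constant a from rest, t = √(2L/a) = √(2·7.42/2.348) ≈ 2.51 s.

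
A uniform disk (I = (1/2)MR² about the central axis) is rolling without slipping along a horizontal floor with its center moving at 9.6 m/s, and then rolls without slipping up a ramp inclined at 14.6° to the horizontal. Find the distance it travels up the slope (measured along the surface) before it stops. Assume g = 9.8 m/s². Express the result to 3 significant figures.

Here I = (1/2)MR², so the shape factor k = I/(MR²) = 0.5.
The rolling condition ω = v/R makes the rotational term ½I(v/R)² = ½kMv², so KE_total = ½(1+k)Mv² = (3/4)Mv².
Setting this equal to Mgh gives the vertical rise h = (1+k)v₀²/(2g) = 1.5×9.6²/(2×9.8) = 7.053 m.
The distance along the slope is d = h/sinθ = 7.053/sin14.6° ≈ 28.0 m.

d ≈ 28.0 m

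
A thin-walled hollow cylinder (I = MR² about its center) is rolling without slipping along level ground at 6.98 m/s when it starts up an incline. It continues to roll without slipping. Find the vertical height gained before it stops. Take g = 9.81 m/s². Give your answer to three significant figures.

With I = MR², the ratio k = I/(MR²) is 1.
Pure rolling means v = ωR; then KE = ½Mv² + ½I(v/R)² = ½(1+k)Mv² = Mv².
All of this converts to potential energy at the highest point: Mv₀² = Mgh.
Thus h = (1+k)v₀²/(2g) = 2 × 6.98² / (2 × 9.81) ≈ 4.97 m.

h ≈ 4.97 m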